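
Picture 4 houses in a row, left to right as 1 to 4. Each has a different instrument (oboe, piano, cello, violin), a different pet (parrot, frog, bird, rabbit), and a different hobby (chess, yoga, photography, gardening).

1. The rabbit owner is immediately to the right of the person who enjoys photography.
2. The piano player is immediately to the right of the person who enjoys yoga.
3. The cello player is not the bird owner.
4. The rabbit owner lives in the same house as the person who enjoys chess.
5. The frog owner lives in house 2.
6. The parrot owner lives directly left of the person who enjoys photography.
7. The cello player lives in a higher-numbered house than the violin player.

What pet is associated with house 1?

parrot

Clue 5 places the frog owner in house 2.
From clue 6, the person who enjoys photography must be in house 2.
House 1 pet: only parrot fits.
By clue 1, the rabbit owner is in house 3.
Clue 4 places the person who enjoys chess in house 3.
The only pet still possible for house 4 is bird.
So house 1 gets yoga for hobby.
The only hobby still possible for house 4 is gardening.
By clue 2, the piano player is in house 2.
The only instrument still possible for house 1 is violin.
That leaves cello as the instrument for house 3.
So house 4 gets oboe for instrument.
So: house 1 = violin/parrot/yoga, house 2 = piano/frog/photography, house 3 = cello/rabbit/chess, house 4 = oboe/bird/gardening.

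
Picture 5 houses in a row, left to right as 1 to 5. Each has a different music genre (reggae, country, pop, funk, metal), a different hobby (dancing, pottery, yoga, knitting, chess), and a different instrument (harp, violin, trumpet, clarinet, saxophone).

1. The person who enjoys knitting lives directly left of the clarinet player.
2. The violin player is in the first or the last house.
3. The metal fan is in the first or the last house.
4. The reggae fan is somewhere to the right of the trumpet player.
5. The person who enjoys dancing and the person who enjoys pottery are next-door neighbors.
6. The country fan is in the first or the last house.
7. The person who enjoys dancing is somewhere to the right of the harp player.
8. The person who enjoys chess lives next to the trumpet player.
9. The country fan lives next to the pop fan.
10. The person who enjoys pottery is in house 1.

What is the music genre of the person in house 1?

The person who enjoys pottery is in house 1 (clue 10).
Clue 5 places the person who enjoys dancing in house 2.
The harp player is in house 1 (clue 7).
The only instrument still possible for house 5 is violin.
By clue 1, the person who enjoys knitting is in house 3.
From clue 1, the clarinet player must be in house 4.
Clue 8: the person who enjoys chess is in house 4.
Clue 8 places the trumpet player in house 3.
That leaves yoga as the hobby for house 5.
House 2's instrument must be saxophone (nothing else left).
The only music genre still possible for house 3 is funk.
So house 2 gets pop for music genre.
That leaves reggae as the music genre for house 4.
Clue 9: the country fan is in house 1.
That leaves metal as the music genre for house 5.
So: house 1 = country/pottery/harp, house 2 = pop/dancing/saxophone, house 3 = funk/knitting/trumpet, house 4 = reggae/chess/clarinet, house 5 = metal/yoga/violin.

country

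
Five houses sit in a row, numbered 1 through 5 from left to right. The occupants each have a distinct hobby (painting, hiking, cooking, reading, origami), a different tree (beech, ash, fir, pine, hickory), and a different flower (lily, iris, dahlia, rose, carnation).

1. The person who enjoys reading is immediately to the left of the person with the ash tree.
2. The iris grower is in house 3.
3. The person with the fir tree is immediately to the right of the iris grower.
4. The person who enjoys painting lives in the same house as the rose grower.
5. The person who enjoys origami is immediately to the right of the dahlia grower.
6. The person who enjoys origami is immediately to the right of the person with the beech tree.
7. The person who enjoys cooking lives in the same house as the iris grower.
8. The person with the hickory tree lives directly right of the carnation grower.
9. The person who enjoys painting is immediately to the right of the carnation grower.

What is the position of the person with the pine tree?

3

Clue 2: the iris grower is in house 3.
Clue 3: the person with the fir tree is in house 4.
Clue 7 places the person who enjoys cooking in house 3.
The person who enjoys origami is in house 2 (clue 6).
By clue 6, the person with the beech tree is in house 1.
By clue 4, the rose grower is in house 5.
From clue 5, the dahlia grower must be in house 1.
Clue 9: the carnation grower is in house 4.
House 5 hobby: only painting fits.
The only tree still possible for house 3 is pine.
House 2's flower must be lily (nothing else left).
By clue 8, the person with the hickory tree is in house 5.
The only tree still possible for house 2 is ash.
From clue 1, the person who enjoys reading must be in house 1.
So house 4 gets hiking for hobby.
So: house 1 = reading/beech/dahlia, house 2 = origami/ash/lily, house 3 = cooking/pine/iris, house 4 = hiking/fir/carnation, house 5 = painting/hickory/rose.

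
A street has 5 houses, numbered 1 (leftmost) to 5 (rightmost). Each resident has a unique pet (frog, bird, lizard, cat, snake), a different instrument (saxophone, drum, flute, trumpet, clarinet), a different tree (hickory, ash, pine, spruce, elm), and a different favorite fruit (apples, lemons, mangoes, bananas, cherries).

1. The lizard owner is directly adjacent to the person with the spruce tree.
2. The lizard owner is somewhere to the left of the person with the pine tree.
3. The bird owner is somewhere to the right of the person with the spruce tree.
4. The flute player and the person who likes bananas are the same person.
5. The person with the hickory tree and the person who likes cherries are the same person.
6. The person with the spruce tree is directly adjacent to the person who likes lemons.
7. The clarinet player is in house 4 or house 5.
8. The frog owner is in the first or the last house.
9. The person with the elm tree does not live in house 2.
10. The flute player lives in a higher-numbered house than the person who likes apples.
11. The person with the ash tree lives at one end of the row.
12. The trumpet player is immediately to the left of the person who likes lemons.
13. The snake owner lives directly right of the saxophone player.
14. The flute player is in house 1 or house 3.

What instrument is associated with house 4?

trumpet

From clue 14, the flute player must be in house 3.
The person who likes bananas is in house 3 (clue 4).
The only tree still possible for house 2 is hickory.
Clue 5: the person who likes cherries is in house 2.
So house 4 gets mangoes for favorite fruit.
The only favorite fruit still possible for house 5 is lemons.
By clue 6, the person with the spruce tree is in house 4.
From clue 12, the trumpet player must be in house 4.
House 5's instrument must be clarinet (nothing else left).
House 1 favorite fruit: only apples fits.
From clue 1, the lizard owner must be in house 3.
By clue 2, the person with the pine tree is in house 5.
By clue 3, the bird owner is in house 5.
So house 2 gets snake for pet.
That leaves cat as the pet for house 4.
House 3's tree must be elm (nothing else left).
Clue 13: the saxophone player is in house 1.
House 1 pet: only frog fits.
The only instrument still possible for house 2 is drum.
That leaves ash as the tree for house 1.
So: house 1 = frog/saxophone/ash/apples, house 2 = snake/drum/hickory/cherries, house 3 = lizard/flute/elm/bananas, house 4 = cat/trumpet/spruce/mangoes, house 5 = bird/clarinet/pine/lemons.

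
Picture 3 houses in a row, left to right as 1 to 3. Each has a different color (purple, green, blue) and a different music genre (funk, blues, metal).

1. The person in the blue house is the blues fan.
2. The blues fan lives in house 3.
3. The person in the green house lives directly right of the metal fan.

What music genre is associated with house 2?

funk

By clue 2, the blues fan is in house 3.
By clue 1, the person in the blue house is in house 3.
So house 1 gets purple for color.
The only color still possible for house 2 is green.
From clue 3, the metal fan must be in house 1.
So house 2 gets funk for music genre.
So: house 1 = purple/metal, house 2 = green/funk, house 3 = blue/blues.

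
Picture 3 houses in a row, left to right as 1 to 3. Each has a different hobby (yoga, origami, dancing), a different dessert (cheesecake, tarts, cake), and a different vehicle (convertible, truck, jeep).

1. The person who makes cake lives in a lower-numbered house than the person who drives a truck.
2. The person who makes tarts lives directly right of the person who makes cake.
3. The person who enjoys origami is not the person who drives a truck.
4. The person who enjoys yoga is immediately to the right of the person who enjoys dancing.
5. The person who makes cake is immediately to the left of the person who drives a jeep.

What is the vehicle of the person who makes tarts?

The only vehicle still possible for house 1 is convertible.
The person who enjoys dancing is narrowed to house 1 or 2; consider each.
Placing it in house 1 leads to a contradiction, so it's in house 2.
From clue 4, the person who enjoys yoga must be in house 3.
So house 1 gets origami for hobby.
The person who makes cake is narrowed to house 1 or 2; consider each.
Placing it in house 2 leads to a contradiction, so it's in house 1.
By clue 2, the person who makes tarts is in house 2.
Clue 5 places the person who drives a jeep in house 2.
That leaves cheesecake as the dessert for house 3.
So house 3 gets truck for vehicle.
So: house 1 = origami/cake/convertible, house 2 = dancing/tarts/jeep, house 3 = yoga/cheesecake/truck.

jeep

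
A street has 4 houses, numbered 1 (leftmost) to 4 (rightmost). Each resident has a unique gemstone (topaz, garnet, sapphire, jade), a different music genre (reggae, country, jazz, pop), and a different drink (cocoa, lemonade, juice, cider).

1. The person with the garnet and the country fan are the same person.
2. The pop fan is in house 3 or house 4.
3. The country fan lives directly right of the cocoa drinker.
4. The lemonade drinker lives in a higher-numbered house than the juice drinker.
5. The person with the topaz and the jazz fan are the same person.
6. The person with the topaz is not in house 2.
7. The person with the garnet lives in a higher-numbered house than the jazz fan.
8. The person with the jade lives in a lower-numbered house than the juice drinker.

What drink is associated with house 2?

cocoa

The person with the jade is narrowed to house 1 or 2; consider each.
Placing it in house 1 leads to a contradiction, so it's in house 2.
From clue 8, the juice drinker must be in house 3.
Clue 3 places the country fan in house 3.
From clue 3, the cocoa drinker must be in house 2.
House 1's music genre must be jazz (nothing else left).
That leaves reggae as the music genre for house 2.
House 4's music genre must be pop (nothing else left).
The only drink still possible for house 1 is cider.
So house 4 gets lemonade for drink.
Clue 1 places the person with the garnet in house 3.
The person with the topaz is in house 1 (clue 5).
The only gemstone still possible for house 4 is sapphire.
So: house 1 = topaz/jazz/cider, house 2 = jade/reggae/cocoa, house 3 = garnet/country/juice, house 4 = sapphire/pop/lemonade.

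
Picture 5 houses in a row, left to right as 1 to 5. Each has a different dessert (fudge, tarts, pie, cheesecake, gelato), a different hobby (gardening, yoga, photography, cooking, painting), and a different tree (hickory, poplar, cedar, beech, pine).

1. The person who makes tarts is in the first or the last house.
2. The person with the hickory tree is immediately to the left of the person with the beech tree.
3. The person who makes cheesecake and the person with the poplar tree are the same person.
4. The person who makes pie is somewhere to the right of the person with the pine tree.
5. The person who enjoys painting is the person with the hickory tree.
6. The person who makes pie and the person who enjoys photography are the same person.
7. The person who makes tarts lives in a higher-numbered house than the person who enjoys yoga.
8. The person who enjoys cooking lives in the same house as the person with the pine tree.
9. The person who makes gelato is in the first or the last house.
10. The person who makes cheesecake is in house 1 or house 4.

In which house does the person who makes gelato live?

1

The person who makes tarts is in house 5 (clue 7).
The only dessert still possible for house 1 is gelato.
From clue 3, the person with the poplar tree must be in house 4.
That leaves cheesecake as the dessert for house 4.
The only hobby still possible for house 5 is gardening.
So house 4 gets yoga for hobby.
That leaves cedar as the tree for house 5.
So house 3 gets photography for hobby.
The only tree still possible for house 3 is beech.
Clue 2: the person with the hickory tree is in house 2.
By clue 5, the person who enjoys painting is in house 2.
The person who makes pie is in house 3 (clue 6).
That leaves fudge as the dessert for house 2.
That leaves cooking as the hobby for house 1.
That leaves pine as the tree for house 1.
So: house 1 = gelato/cooking/pine, house 2 = fudge/painting/hickory, house 3 = pie/photography/beech, house 4 = cheesecake/yoga/poplar, house 5 = tarts/gardening/cedar.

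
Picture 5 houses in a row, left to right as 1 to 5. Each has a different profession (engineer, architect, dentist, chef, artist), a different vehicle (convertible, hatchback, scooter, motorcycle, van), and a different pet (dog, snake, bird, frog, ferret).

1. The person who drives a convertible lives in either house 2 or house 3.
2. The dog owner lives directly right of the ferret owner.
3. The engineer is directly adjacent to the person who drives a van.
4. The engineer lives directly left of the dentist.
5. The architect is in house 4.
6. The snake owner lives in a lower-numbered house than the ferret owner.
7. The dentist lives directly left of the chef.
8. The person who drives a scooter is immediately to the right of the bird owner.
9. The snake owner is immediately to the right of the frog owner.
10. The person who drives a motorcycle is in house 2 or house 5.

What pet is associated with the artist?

The architect is in house 4 (clue 5).
House 5 pet: only dog fits.
Clue 2: the ferret owner is in house 4.
Clue 7 places the dentist in house 2.
Clue 7: the chef is in house 3.
House 5's profession must be artist (nothing else left).
Clue 3 places the person who drives a van in house 2.
So house 1 gets engineer for profession.
House 1 vehicle: only hatchback fits.
House 4 vehicle: only scooter fits.
House 5 vehicle: only motorcycle fits.
Clue 8 places the bird owner in house 3.
That leaves convertible as the vehicle for house 3.
The only pet still possible for house 1 is frog.
House 2 pet: only snake fits.
So: house 1 = engineer/hatchback/frog, house 2 = dentist/van/snake, house 3 = chef/convertible/bird, house 4 = architect/scooter/ferret, house 5 = artist/motorcycle/dog.

dog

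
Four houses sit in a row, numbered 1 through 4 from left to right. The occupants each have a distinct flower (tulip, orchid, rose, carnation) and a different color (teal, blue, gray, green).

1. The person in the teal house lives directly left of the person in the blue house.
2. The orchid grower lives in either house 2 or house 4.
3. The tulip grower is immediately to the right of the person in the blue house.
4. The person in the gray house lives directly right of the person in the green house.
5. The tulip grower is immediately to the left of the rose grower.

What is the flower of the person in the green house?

From clue 5, the tulip grower must be in house 3.
From clue 5, the rose grower must be in house 4.
House 1 flower: only carnation fits.
House 2's flower must be orchid (nothing else left).
That leaves gray as the color for house 4.
Clue 3 places the person in the blue house in house 2.
Clue 4: the person in the green house is in house 3.
That leaves teal as the color for house 1.
So: house 1 = carnation/teal, house 2 = orchid/blue, house 3 = tulip/green, house 4 = rose/gray.

tulip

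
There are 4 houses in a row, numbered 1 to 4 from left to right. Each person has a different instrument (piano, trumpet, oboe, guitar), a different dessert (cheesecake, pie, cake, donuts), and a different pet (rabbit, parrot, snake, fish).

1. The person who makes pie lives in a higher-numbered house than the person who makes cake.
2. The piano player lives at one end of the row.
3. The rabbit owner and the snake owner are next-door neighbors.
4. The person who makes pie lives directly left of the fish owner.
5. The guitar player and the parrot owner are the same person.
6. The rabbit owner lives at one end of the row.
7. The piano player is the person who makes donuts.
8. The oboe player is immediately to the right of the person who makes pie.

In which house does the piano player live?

The oboe player is narrowed to house 3 or 4; consider each.
Placing it in house 3 leads to a contradiction, so it's in house 4.
From clue 8, the person who makes pie must be in house 3.
From clue 4, the fish owner must be in house 4.
The person who makes donuts is in house 1 (clue 7).
That leaves piano as the instrument for house 1.
So house 4 gets cheesecake for dessert.
By clue 3, the snake owner is in house 2.
The only dessert still possible for house 2 is cake.
That leaves rabbit as the pet for house 1.
House 3 pet: only parrot fits.
From clue 5, the guitar player must be in house 3.
So house 2 gets trumpet for instrument.
So: house 1 = piano/donuts/rabbit, house 2 = trumpet/cake/snake, house 3 = guitar/pie/parrot, house 4 = oboe/cheesecake/fish.

1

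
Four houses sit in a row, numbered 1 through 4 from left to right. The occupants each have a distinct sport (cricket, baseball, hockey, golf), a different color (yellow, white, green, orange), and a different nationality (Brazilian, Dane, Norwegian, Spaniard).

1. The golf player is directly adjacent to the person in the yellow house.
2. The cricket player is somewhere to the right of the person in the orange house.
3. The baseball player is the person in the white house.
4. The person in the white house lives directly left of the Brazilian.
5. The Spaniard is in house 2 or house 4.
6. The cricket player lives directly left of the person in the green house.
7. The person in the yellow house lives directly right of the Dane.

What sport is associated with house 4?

The cricket player is narrowed to house 2 or 3; consider each.
Placing it in house 2 leads to a contradiction, so it's in house 3.
The person in the green house is in house 4 (clue 6).
House 3 color: only yellow fits.
Clue 7 places the Dane in house 2.
The only nationality still possible for house 1 is Norwegian.
House 3 nationality: only Brazilian fits.
So house 4 gets Spaniard for nationality.
Clue 4 places the person in the white house in house 2.
That leaves orange as the color for house 1.
The baseball player is in house 2 (clue 3).
House 1's sport must be hockey (nothing else left).
That leaves golf as the sport for house 4.
So: house 1 = hockey/orange/Norwegian, house 2 = baseball/white/Dane, house 3 = cricket/yellow/Brazilian, house 4 = golf/green/Spaniard.

golf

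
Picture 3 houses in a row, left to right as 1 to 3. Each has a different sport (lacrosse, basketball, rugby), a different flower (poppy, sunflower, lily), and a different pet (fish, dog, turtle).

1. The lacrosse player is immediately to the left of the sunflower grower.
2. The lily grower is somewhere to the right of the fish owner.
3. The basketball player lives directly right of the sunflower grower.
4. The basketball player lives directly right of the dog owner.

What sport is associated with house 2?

Clue 3: the basketball player is in house 3.
Clue 3 places the sunflower grower in house 2.
By clue 4, the dog owner is in house 2.
The only flower still possible for house 1 is poppy.
The only flower still possible for house 3 is lily.
House 3's pet must be turtle (nothing else left).
From clue 1, the lacrosse player must be in house 1.
So house 2 gets rugby for sport.
That leaves fish as the pet for house 1.
So: house 1 = lacrosse/poppy/fish, house 2 = rugby/sunflower/dog, house 3 = basketball/lily/turtle.

rugby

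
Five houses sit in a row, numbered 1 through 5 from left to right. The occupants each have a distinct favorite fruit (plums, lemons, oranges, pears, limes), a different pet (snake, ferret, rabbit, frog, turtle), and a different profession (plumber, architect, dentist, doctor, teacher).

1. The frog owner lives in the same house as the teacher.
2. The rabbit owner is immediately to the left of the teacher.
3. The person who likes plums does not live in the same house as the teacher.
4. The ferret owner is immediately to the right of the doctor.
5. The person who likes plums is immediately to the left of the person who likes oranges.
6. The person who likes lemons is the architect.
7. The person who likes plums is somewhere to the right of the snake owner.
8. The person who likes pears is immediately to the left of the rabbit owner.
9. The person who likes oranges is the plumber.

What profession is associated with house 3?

teacher

The person who likes oranges is narrowed to house 3 or 4 or 5; consider each.
Placing it in house 3 and house 4 leads to a contradiction, so it's in house 5.
Clue 5 places the person who likes plums in house 4.
By clue 9, the plumber is in house 5.
The teacher is in house 3 (clue 3).
Clue 1: the frog owner is in house 3.
From clue 2, the rabbit owner must be in house 2.
Clue 8 places the person who likes pears in house 1.
House 3's favorite fruit must be limes (nothing else left).
House 4 pet: only turtle fits.
House 5 pet: only ferret fits.
Clue 4 places the doctor in house 4.
Clue 6: the architect is in house 2.
The only favorite fruit still possible for house 2 is lemons.
House 1 pet: only snake fits.
So house 1 gets dentist for profession.
So: house 1 = pears/snake/dentist, house 2 = lemons/rabbit/architect, house 3 = limes/frog/teacher, house 4 = plums/turtle/doctor, house 5 = oranges/ferret/plumber.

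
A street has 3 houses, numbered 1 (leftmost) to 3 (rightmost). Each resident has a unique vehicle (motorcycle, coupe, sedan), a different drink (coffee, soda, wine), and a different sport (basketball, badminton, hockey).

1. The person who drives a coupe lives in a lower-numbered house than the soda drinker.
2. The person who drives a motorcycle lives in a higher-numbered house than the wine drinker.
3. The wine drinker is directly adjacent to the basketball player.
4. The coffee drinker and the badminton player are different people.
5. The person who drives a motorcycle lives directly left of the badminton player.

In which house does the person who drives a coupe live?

1

By clue 5, the person who drives a motorcycle is in house 2.
Clue 5 places the badminton player in house 3.
House 1's vehicle must be coupe (nothing else left).
So house 3 gets sedan for vehicle.
Clue 2 places the wine drinker in house 1.
Clue 3 places the basketball player in house 2.
The only drink still possible for house 3 is soda.
That leaves hockey as the sport for house 1.
House 2's drink must be coffee (nothing else left).
So: house 1 = coupe/wine/hockey, house 2 = motorcycle/coffee/basketball, house 3 = sedan/soda/badminton.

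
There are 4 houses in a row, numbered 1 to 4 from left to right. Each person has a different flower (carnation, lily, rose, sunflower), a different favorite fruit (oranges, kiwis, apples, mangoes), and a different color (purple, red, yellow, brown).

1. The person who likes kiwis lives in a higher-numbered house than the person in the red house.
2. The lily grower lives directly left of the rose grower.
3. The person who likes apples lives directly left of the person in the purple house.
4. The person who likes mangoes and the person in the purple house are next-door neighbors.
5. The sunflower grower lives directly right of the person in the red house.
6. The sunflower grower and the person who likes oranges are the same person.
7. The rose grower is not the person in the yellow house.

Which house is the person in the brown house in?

4

The lily grower is narrowed to house 1 or 2 or 3; consider each.
Placing it in house 1 and house 2 leads to a contradiction, so it's in house 3.
Clue 2: the rose grower is in house 4.
The only flower still possible for house 1 is carnation.
House 2's flower must be sunflower (nothing else left).
The person in the red house is in house 1 (clue 5).
By clue 6, the person who likes oranges is in house 2.
The only favorite fruit still possible for house 4 is kiwis.
The person who likes apples is narrowed to house 1 or 3; consider each.
Placing it in house 3 leads to a contradiction, so it's in house 1.
Clue 3: the person in the purple house is in house 2.
House 3's favorite fruit must be mangoes (nothing else left).
That leaves yellow as the color for house 3.
So house 4 gets brown for color.
So: house 1 = carnation/apples/red, house 2 = sunflower/oranges/purple, house 3 = lily/mangoes/yellow, house 4 = rose/kiwis/brown.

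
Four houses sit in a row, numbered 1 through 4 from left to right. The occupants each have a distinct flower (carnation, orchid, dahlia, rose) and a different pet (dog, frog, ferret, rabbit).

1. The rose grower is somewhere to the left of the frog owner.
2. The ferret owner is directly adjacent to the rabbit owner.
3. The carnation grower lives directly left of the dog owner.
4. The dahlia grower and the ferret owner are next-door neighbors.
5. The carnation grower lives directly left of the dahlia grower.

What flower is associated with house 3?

dahlia

The carnation grower is narrowed to house 1 or 2 or 3; consider each.
Placing it in house 1 and house 3 leads to a contradiction, so it's in house 2.
By clue 3, the dog owner is in house 3.
By clue 5, the dahlia grower is in house 3.
So house 1 gets rose for flower.
That leaves orchid as the flower for house 4.
Clue 4: the ferret owner is in house 2.
So house 1 gets rabbit for pet.
House 4 pet: only frog fits.
So: house 1 = rose/rabbit, house 2 = carnation/ferret, house 3 = dahlia/dog, house 4 = orchid/frog.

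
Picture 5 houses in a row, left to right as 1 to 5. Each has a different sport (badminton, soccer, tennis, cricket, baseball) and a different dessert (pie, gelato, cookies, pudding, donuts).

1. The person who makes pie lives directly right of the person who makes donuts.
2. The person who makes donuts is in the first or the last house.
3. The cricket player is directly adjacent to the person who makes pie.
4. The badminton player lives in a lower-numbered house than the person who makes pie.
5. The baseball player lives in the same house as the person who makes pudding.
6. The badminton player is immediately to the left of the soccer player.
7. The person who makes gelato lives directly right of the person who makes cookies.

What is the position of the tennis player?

4

By clue 2, the person who makes donuts is in house 1.
By clue 1, the person who makes pie is in house 2.
By clue 4, the badminton player is in house 1.
From clue 6, the soccer player must be in house 2.
House 3's sport must be cricket (nothing else left).
The only dessert still possible for house 3 is cookies.
Clue 7: the person who makes gelato is in house 4.
House 5 dessert: only pudding fits.
From clue 5, the baseball player must be in house 5.
House 4 sport: only tennis fits.
So: house 1 = badminton/donuts, house 2 = soccer/pie, house 3 = cricket/cookies, house 4 = tennis/gelato, house 5 = baseball/pudding.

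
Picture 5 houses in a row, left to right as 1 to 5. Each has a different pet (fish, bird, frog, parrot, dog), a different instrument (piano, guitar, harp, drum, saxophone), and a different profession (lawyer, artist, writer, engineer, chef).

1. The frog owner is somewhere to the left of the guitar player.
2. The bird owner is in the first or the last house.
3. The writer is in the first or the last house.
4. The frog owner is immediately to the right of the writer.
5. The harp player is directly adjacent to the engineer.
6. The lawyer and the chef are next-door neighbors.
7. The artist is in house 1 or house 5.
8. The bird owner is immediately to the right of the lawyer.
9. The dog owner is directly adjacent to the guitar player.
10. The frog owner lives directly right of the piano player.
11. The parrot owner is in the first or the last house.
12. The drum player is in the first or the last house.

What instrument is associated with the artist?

drum

Clue 4: the frog owner is in house 2.
The writer is in house 1 (clue 4).
Clue 8: the bird owner is in house 5.
The lawyer is in house 4 (clue 8).
From clue 10, the piano player must be in house 1.
House 1 pet: only parrot fits.
House 5's instrument must be drum (nothing else left).
That leaves engineer as the profession for house 2.
House 3 profession: only chef fits.
So house 5 gets artist for profession.
From clue 5, the harp player must be in house 3.
That leaves saxophone as the instrument for house 2.
That leaves guitar as the instrument for house 4.
From clue 9, the dog owner must be in house 3.
That leaves fish as the pet for house 4.
So: house 1 = parrot/piano/writer, house 2 = frog/saxophone/engineer, house 3 = dog/harp/chef, house 4 = fish/guitar/lawyer, house 5 = bird/drum/artist.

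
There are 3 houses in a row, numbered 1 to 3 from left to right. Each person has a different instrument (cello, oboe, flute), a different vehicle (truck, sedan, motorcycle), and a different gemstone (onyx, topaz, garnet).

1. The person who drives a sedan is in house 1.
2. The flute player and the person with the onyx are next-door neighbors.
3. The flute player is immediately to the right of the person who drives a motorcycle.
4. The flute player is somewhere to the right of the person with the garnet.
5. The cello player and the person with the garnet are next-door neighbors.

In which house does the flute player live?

3

Clue 1: the person who drives a sedan is in house 1.
So house 2 gets motorcycle for vehicle.
So house 3 gets truck for vehicle.
From clue 3, the flute player must be in house 3.
Clue 2 places the person with the onyx in house 2.
So house 1 gets garnet for gemstone.
That leaves topaz as the gemstone for house 3.
From clue 5, the cello player must be in house 2.
House 1's instrument must be oboe (nothing else left).
So: house 1 = oboe/sedan/garnet, house 2 = cello/motorcycle/onyx, house 3 = flute/truck/topaz.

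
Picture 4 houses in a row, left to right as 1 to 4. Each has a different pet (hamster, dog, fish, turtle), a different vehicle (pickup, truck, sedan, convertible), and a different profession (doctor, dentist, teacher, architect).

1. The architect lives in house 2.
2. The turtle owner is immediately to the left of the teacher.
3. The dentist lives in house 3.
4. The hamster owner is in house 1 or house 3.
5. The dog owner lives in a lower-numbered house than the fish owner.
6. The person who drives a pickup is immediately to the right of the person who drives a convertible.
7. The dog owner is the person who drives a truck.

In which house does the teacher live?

4

Clue 1 places the architect in house 2.
Clue 3: the dentist is in house 3.
House 4's pet must be fish (nothing else left).
House 1's profession must be doctor (nothing else left).
The only profession still possible for house 4 is teacher.
The turtle owner is in house 3 (clue 2).
House 2's pet must be dog (nothing else left).
Clue 7 places the person who drives a truck in house 2.
House 1 pet: only hamster fits.
From clue 6, the person who drives a pickup must be in house 4.
From clue 6, the person who drives a convertible must be in house 3.
House 1's vehicle must be sedan (nothing else left).
So: house 1 = hamster/sedan/doctor, house 2 = dog/truck/architect, house 3 = turtle/convertible/dentist, house 4 = fish/pickup/teacher.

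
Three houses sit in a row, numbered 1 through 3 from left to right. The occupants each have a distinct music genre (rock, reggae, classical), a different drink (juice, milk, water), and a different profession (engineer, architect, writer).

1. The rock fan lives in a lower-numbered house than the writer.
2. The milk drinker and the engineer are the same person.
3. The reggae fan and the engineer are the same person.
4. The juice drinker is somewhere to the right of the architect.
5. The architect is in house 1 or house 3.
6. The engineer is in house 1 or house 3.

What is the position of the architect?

1

Clue 5: the architect is in house 1.
House 2 profession: only writer fits.
House 3's profession must be engineer (nothing else left).
By clue 1, the rock fan is in house 1.
From clue 2, the milk drinker must be in house 3.
By clue 3, the reggae fan is in house 3.
House 2's music genre must be classical (nothing else left).
House 1 drink: only water fits.
House 2's drink must be juice (nothing else left).
So: house 1 = rock/water/architect, house 2 = classical/juice/writer, house 3 = reggae/milk/engineer.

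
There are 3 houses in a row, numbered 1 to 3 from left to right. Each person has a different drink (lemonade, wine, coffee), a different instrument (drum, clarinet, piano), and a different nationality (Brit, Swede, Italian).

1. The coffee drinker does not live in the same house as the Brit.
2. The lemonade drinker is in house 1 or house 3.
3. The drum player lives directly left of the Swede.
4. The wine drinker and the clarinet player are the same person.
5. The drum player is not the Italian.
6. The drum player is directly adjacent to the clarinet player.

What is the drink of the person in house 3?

coffee

The lemonade drinker is narrowed to house 1 or 3; consider each.
Placing it in house 3 leads to a contradiction, so it's in house 1.
The coffee drinker is narrowed to house 2 or 3; consider each.
Placing it in house 2 leads to a contradiction, so it's in house 3.
House 2's drink must be wine (nothing else left).
From clue 4, the clarinet player must be in house 2.
Clue 6 places the drum player in house 1.
The only instrument still possible for house 3 is piano.
The Swede is in house 2 (clue 3).
House 1 nationality: only Brit fits.
House 3's nationality must be Italian (nothing else left).
So: house 1 = lemonade/drum/Brit, house 2 = wine/clarinet/Swede, house 3 = coffee/piano/Italian.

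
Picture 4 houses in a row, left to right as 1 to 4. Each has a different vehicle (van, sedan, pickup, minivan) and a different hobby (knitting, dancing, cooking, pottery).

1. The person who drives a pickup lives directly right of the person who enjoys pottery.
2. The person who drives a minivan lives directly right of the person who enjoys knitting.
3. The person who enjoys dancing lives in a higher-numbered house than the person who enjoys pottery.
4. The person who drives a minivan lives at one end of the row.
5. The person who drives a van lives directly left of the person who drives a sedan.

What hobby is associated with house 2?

From clue 4, the person who drives a minivan must be in house 4.
That leaves van as the vehicle for house 1.
The person who enjoys knitting is in house 3 (clue 2).
From clue 5, the person who drives a sedan must be in house 2.
The only vehicle still possible for house 3 is pickup.
The person who enjoys pottery is in house 2 (clue 1).
The person who enjoys dancing is in house 4 (clue 3).
That leaves cooking as the hobby for house 1.
So: house 1 = van/cooking, house 2 = sedan/pottery, house 3 = pickup/knitting, house 4 = minivan/dancing.

pottery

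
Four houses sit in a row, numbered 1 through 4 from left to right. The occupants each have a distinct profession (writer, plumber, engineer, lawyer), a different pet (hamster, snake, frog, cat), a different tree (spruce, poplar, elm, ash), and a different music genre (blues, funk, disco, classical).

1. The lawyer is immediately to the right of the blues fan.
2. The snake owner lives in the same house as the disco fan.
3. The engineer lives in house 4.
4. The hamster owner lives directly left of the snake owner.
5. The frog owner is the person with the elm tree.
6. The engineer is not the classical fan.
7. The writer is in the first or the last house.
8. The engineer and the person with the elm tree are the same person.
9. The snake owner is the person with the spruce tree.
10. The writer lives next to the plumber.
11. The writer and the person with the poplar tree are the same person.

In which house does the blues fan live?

The engineer is in house 4 (clue 3).
Clue 8 places the person with the elm tree in house 4.
House 1's profession must be writer (nothing else left).
From clue 5, the frog owner must be in house 4.
Clue 10 places the plumber in house 2.
That leaves lawyer as the profession for house 3.
That leaves poplar as the tree for house 1.
From clue 1, the blues fan must be in house 2.
That leaves classical as the music genre for house 1.
The only music genre still possible for house 3 is disco.
The only music genre still possible for house 4 is funk.
From clue 2, the snake owner must be in house 3.
Clue 4 places the hamster owner in house 2.
Clue 9 places the person with the spruce tree in house 3.
The only pet still possible for house 1 is cat.
House 2's tree must be ash (nothing else left).
So: house 1 = writer/cat/poplar/classical, house 2 = plumber/hamster/ash/blues, house 3 = lawyer/snake/spruce/disco, house 4 = engineer/frog/elm/funk.

2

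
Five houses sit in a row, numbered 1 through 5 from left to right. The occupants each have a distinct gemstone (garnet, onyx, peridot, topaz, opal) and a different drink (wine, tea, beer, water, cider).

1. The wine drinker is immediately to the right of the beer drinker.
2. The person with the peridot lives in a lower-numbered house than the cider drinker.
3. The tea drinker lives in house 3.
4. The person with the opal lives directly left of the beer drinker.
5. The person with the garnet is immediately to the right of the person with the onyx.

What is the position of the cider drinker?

2

Clue 3 places the tea drinker in house 3.
The only drink still possible for house 1 is water.
Clue 1: the wine drinker is in house 5.
By clue 1, the beer drinker is in house 4.
Clue 4: the person with the opal is in house 3.
The only drink still possible for house 2 is cider.
Clue 2: the person with the peridot is in house 1.
The person with the garnet is in house 5 (clue 5).
So house 2 gets topaz for gemstone.
House 4 gemstone: only onyx fits.
So: house 1 = peridot/water, house 2 = topaz/cider, house 3 = opal/tea, house 4 = onyx/beer, house 5 = garnet/wine.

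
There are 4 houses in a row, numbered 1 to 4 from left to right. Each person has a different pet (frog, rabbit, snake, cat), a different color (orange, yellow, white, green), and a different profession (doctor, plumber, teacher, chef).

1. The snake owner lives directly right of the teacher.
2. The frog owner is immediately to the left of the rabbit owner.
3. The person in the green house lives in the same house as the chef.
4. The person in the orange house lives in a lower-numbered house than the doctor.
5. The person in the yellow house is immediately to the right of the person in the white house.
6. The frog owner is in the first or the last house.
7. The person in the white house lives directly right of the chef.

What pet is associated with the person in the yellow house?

The frog owner is in house 1 (clue 6).
The rabbit owner is in house 2 (clue 2).
House 4 color: only yellow fits.
Clue 5: the person in the white house is in house 3.
Clue 7 places the chef in house 2.
The only profession still possible for house 1 is plumber.
So house 4 gets doctor for profession.
From clue 1, the snake owner must be in house 4.
By clue 3, the person in the green house is in house 2.
The only pet still possible for house 3 is cat.
The only color still possible for house 1 is orange.
House 3's profession must be teacher (nothing else left).
So: house 1 = frog/orange/plumber, house 2 = rabbit/green/chef, house 3 = cat/white/teacher, house 4 = snake/yellow/doctor.

snake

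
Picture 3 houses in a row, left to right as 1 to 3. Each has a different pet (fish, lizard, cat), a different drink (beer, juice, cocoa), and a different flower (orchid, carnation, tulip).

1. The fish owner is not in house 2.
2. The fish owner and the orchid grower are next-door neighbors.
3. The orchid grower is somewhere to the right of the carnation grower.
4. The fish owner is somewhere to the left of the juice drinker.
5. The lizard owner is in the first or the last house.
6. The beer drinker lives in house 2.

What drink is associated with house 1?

Clue 2: the orchid grower is in house 2.
Clue 3: the carnation grower is in house 1.
The fish owner is in house 1 (clue 4).
The beer drinker is in house 2 (clue 6).
The only pet still possible for house 2 is cat.
So house 3 gets lizard for pet.
House 1 drink: only cocoa fits.
So house 3 gets juice for drink.
House 3 flower: only tulip fits.
So: house 1 = fish/cocoa/carnation, house 2 = cat/beer/orchid, house 3 = lizard/juice/tulip.

cocoa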